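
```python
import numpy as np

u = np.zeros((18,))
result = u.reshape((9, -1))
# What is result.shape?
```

(9, 2)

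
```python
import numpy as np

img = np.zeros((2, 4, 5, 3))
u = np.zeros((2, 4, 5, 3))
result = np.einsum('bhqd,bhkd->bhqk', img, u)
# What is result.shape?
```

(2, 4, 5, 5)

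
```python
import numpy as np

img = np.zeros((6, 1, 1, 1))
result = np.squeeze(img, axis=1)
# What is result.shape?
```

(6, 1, 1)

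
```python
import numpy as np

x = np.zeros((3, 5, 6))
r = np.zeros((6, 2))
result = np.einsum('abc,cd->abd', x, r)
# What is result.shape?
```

(3, 5, 2)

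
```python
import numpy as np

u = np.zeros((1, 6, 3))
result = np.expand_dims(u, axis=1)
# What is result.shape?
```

(1, 1, 6, 3)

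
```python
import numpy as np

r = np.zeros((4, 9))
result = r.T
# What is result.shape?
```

(9, 4)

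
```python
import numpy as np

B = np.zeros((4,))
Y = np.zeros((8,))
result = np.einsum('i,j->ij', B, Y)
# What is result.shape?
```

(4, 8)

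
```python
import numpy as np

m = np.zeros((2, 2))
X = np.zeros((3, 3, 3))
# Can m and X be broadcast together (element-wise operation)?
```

No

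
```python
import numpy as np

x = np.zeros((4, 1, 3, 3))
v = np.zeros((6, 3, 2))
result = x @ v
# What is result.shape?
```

(4, 6, 3, 2)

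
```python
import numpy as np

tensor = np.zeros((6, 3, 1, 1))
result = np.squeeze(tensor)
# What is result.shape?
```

(6, 3)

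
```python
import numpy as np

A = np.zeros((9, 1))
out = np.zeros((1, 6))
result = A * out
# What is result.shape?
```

(9, 6)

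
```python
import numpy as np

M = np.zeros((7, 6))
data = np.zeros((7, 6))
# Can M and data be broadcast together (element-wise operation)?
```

Yes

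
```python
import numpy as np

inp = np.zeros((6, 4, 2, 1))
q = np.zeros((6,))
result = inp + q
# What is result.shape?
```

(6, 4, 2, 6)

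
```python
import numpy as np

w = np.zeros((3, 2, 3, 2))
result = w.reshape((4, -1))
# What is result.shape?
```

(4, 9)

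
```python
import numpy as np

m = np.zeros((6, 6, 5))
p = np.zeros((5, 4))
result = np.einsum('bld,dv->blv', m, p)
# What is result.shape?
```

(6, 6, 4)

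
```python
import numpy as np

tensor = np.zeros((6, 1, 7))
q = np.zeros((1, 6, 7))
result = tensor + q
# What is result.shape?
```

(6, 6, 7)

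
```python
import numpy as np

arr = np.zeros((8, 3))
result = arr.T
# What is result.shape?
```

(3, 8)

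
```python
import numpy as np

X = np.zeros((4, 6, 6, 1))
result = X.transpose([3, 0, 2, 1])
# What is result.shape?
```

(1, 4, 6, 6)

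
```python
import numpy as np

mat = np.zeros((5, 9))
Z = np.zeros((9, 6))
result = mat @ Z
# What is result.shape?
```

(5, 6)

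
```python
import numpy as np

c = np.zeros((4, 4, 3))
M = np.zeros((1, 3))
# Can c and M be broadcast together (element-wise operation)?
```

Yes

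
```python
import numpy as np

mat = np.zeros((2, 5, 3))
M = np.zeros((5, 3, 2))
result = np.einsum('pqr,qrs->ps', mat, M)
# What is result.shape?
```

(2, 2)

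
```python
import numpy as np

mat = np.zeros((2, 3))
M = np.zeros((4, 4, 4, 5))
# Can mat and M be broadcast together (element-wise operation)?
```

No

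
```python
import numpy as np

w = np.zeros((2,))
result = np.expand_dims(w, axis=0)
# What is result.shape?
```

(1, 2)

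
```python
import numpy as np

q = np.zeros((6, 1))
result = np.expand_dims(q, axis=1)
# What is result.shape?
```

(6, 1, 1)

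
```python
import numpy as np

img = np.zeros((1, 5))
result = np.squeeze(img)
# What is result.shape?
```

(5,)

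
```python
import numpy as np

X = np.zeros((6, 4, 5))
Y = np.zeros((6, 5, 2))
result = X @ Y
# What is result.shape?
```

(6, 4, 2)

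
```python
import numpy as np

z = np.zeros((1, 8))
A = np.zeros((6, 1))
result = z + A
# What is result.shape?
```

(6, 8)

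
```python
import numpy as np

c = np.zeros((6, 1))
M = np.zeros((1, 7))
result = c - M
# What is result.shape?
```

(6, 7)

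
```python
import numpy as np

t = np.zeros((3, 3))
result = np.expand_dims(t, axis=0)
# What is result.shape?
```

(1, 3, 3)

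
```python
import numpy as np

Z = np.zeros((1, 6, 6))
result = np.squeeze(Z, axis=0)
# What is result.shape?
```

(6, 6)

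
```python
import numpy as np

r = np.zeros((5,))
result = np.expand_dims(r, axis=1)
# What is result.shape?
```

(5, 1)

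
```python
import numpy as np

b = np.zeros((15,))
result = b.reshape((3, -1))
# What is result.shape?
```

(3, 5)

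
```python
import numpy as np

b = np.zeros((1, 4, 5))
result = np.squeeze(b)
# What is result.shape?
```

(4, 5)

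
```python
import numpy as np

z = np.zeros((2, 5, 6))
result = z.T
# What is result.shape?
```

(6, 5, 2)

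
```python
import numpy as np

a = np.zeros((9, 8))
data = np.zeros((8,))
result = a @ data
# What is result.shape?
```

(9,)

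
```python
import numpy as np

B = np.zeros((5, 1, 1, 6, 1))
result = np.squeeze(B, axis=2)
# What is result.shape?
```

(5, 1, 6, 1)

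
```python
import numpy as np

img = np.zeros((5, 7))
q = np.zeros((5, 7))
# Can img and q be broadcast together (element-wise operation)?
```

Yes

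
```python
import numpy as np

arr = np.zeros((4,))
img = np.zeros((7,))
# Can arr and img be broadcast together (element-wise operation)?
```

No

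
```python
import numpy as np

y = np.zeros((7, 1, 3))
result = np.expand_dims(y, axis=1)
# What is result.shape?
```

(7, 1, 1, 3)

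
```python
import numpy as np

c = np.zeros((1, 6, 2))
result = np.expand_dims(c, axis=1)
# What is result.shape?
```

(1, 1, 6, 2)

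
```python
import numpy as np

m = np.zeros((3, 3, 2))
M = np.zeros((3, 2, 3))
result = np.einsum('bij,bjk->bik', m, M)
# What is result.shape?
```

(3, 3, 3)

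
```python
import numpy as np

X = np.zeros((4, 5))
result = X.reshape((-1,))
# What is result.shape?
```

(20,)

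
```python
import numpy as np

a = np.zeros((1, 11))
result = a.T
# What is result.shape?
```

(11, 1)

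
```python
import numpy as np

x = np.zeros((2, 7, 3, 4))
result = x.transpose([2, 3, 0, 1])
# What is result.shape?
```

(3, 4, 2, 7)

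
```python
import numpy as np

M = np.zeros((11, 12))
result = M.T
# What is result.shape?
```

(12, 11)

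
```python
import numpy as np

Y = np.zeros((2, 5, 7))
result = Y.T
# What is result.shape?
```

(7, 5, 2)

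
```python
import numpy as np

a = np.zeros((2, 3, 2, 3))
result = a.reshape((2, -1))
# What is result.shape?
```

(2, 18)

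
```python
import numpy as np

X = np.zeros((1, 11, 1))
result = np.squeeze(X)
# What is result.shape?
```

(11,)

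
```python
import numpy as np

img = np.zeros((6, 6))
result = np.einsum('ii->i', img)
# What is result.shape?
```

(6,)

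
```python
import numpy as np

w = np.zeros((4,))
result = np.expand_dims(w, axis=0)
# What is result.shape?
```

(1, 4)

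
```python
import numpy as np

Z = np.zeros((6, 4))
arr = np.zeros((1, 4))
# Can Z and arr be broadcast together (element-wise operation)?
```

Yes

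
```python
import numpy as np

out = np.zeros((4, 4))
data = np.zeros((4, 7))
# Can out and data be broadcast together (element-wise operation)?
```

No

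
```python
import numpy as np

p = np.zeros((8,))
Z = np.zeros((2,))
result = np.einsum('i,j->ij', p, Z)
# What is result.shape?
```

(8, 2)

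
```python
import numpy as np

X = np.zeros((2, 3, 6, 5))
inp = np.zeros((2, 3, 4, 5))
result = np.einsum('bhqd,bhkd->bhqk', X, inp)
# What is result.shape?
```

(2, 3, 6, 4)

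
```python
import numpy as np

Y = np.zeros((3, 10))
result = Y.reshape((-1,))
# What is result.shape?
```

(30,)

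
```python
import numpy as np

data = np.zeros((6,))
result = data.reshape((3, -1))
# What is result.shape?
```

(3, 2)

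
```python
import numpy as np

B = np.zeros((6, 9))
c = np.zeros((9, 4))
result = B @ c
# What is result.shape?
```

(6, 4)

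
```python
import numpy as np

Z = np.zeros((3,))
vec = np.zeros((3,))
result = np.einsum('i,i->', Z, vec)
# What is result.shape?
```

()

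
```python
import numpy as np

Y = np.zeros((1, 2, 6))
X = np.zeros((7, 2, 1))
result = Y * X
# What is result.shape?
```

(7, 2, 6)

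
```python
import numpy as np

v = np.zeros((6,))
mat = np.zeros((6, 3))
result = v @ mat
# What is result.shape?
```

(3,)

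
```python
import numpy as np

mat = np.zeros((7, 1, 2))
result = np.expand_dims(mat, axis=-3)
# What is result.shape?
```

(7, 1, 1, 2)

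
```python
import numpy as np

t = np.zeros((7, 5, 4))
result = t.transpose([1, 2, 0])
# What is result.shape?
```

(5, 4, 7)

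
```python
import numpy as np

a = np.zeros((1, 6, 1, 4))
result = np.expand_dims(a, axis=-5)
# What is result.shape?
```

(1, 1, 6, 1, 4)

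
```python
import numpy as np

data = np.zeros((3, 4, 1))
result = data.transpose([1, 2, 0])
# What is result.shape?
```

(4, 1, 3)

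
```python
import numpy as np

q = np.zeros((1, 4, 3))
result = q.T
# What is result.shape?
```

(3, 4, 1)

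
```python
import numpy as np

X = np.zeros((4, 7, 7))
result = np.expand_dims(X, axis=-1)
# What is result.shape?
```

(4, 7, 7, 1)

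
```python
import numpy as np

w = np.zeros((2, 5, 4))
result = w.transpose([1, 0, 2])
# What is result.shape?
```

(5, 2, 4)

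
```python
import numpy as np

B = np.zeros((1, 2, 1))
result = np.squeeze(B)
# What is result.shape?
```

(2,)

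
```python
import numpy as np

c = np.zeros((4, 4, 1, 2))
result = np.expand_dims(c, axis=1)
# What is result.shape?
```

(4, 1, 4, 1, 2)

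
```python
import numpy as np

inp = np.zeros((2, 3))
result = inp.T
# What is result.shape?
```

(3, 2)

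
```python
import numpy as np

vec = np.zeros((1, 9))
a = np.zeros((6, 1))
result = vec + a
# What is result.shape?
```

(6, 9)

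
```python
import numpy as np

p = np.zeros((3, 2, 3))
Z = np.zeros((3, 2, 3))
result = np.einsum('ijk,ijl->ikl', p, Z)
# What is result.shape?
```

(3, 3, 3)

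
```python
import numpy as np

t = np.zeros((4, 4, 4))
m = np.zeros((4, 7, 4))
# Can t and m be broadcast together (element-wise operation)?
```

No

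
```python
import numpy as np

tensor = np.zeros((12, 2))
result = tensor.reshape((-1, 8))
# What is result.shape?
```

(3, 8)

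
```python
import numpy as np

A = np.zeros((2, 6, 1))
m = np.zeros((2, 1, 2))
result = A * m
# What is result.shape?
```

(2, 6, 2)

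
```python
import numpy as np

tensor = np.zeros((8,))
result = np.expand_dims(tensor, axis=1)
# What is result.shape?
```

(8, 1)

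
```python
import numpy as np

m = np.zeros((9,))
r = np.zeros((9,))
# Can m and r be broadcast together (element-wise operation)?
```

Yes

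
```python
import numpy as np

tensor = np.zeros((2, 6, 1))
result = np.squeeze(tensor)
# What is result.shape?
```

(2, 6)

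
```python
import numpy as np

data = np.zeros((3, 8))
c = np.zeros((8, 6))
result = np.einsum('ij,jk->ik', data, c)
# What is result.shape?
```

(3, 6)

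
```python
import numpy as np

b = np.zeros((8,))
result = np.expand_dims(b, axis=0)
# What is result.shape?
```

(1, 8)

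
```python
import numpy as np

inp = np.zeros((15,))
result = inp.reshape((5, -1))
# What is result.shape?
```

(5, 3)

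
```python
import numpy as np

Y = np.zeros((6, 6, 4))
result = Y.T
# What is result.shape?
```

(4, 6, 6)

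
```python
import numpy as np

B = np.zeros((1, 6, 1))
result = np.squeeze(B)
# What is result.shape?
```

(6,)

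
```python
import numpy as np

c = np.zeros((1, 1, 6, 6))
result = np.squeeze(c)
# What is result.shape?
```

(6, 6)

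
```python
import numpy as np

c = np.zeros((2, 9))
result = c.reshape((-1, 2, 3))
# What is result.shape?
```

(3, 2, 3)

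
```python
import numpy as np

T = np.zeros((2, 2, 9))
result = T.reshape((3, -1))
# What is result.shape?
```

(3, 12)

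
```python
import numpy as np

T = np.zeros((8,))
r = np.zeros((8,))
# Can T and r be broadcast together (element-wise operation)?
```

Yes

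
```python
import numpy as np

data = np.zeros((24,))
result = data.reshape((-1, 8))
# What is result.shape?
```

(3, 8)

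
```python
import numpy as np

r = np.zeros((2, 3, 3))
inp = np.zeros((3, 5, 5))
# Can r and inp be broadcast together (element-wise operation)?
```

No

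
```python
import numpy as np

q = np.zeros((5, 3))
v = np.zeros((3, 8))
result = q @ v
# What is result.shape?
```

(5, 8)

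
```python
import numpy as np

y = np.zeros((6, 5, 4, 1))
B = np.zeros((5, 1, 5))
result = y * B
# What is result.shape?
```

(6, 5, 4, 5)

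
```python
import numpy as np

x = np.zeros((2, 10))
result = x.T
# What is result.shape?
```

(10, 2)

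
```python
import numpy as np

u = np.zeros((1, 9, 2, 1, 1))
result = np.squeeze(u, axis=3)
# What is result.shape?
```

(1, 9, 2, 1)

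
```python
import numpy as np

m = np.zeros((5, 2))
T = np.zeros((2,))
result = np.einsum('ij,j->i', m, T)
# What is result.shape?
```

(5,)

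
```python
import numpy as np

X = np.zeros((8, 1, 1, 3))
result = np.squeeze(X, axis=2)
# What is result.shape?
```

(8, 1, 3)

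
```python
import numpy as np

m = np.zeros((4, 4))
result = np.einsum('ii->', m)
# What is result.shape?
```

()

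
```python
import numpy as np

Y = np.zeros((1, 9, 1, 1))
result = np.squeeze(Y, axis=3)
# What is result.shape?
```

(1, 9, 1)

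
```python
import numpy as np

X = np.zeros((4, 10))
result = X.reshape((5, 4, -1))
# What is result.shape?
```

(5, 4, 2)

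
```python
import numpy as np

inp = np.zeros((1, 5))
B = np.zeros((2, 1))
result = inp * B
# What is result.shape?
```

(2, 5)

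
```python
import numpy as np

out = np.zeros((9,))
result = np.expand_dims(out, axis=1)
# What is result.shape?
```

(9, 1)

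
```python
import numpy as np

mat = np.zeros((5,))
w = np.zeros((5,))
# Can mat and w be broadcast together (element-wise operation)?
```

Yes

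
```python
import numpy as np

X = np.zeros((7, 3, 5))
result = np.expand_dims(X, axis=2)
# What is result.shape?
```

(7, 3, 1, 5)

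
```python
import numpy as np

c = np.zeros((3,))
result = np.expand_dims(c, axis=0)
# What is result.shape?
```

(1, 3)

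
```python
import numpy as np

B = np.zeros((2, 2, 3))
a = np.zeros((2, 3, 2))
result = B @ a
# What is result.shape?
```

(2, 2, 2)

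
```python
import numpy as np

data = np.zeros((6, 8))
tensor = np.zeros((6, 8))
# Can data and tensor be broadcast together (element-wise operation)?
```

Yes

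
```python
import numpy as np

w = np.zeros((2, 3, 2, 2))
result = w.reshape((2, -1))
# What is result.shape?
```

(2, 12)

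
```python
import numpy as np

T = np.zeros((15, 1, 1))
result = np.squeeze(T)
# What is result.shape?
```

(15,)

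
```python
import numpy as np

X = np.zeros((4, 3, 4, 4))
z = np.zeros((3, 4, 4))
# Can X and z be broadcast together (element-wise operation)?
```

Yes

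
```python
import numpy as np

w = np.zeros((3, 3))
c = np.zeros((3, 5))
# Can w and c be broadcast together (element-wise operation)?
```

No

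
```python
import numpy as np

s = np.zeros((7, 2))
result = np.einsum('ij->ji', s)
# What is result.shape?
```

(2, 7)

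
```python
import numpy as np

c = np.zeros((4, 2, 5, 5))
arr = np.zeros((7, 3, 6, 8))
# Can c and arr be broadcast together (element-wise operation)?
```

No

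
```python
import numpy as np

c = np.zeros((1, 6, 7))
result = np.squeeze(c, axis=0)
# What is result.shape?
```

(6, 7)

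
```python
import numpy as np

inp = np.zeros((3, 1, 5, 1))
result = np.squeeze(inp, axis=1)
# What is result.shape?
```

(3, 5, 1)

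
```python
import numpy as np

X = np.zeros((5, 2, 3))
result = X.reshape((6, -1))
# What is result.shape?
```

(6, 5)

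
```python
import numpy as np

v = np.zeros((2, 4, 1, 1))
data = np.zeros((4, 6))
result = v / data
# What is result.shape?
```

(2, 4, 4, 6)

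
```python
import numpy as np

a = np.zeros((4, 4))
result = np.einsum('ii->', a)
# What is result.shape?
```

()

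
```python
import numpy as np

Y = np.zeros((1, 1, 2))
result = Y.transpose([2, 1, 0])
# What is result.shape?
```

(2, 1, 1)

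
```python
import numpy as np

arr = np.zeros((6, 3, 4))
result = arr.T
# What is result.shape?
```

(4, 3, 6)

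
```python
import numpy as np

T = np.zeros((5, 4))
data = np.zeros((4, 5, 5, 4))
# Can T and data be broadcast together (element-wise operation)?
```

Yes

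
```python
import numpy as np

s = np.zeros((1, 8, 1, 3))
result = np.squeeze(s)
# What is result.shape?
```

(8, 3)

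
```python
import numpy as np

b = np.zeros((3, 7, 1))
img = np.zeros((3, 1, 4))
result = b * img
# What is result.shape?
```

(3, 7, 4)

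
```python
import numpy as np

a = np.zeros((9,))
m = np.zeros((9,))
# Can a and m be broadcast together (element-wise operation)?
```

Yes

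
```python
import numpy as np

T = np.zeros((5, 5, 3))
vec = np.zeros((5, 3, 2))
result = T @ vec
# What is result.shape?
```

(5, 5, 2)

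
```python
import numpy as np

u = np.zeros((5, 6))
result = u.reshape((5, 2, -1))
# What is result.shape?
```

(5, 2, 3)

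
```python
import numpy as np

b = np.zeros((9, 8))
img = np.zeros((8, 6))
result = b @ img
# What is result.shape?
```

(9, 6)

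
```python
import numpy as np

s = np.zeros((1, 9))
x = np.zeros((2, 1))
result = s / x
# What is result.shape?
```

(2, 9)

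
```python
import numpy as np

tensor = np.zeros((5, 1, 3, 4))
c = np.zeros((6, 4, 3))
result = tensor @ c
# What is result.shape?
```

(5, 6, 3, 3)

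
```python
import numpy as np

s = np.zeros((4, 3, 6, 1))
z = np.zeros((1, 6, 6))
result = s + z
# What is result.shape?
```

(4, 3, 6, 6)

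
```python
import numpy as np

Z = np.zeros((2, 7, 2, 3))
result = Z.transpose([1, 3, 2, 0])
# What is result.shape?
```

(7, 3, 2, 2)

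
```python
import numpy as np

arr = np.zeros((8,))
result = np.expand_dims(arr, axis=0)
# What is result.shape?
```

(1, 8)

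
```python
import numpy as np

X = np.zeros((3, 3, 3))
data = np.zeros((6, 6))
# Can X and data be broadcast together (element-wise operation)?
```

No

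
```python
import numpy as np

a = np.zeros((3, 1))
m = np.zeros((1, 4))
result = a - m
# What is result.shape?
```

(3, 4)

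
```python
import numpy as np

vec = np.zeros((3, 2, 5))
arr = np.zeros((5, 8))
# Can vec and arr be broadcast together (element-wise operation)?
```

No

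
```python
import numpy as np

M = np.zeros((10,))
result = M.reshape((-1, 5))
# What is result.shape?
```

(2, 5)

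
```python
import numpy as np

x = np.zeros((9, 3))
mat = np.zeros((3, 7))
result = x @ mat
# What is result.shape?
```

(9, 7)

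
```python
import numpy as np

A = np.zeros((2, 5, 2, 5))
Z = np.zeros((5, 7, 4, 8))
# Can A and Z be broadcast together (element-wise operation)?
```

No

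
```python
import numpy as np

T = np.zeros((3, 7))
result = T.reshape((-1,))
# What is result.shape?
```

(21,)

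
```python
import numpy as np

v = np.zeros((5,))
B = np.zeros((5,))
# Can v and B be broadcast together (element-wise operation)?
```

Yes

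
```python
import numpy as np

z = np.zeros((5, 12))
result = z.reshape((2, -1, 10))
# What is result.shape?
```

(2, 3, 10)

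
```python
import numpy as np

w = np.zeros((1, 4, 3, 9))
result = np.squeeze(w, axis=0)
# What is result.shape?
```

(4, 3, 9)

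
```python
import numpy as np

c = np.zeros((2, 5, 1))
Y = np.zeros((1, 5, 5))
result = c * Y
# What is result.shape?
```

(2, 5, 5)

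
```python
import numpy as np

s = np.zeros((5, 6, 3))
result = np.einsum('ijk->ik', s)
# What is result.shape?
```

(5, 3)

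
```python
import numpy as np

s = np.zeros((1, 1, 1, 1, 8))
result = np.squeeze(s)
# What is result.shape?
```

(8,)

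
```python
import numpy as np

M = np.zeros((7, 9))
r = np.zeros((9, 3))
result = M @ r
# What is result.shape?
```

(7, 3)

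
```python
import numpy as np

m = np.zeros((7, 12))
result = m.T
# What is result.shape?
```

(12, 7)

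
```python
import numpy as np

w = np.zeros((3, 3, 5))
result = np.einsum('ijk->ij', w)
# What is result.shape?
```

(3, 3)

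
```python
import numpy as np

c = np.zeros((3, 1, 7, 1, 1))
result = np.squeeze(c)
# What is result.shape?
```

(3, 7)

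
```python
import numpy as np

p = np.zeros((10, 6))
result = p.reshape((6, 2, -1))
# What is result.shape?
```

(6, 2, 5)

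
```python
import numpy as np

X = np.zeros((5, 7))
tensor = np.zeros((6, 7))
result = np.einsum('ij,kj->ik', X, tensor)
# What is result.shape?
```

(5, 6)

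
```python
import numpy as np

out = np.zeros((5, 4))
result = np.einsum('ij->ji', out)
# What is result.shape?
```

(4, 5)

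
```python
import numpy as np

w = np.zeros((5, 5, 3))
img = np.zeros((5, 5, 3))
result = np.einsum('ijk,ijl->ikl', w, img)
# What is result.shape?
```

(5, 3, 3)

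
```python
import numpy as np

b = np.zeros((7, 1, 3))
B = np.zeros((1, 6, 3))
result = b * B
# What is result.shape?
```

(7, 6, 3)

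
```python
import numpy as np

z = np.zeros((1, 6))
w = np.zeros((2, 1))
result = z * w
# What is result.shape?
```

(2, 6)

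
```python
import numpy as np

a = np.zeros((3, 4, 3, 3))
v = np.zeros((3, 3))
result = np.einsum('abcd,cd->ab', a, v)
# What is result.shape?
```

(3, 4)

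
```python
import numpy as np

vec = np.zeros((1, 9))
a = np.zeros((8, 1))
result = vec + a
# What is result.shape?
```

(8, 9)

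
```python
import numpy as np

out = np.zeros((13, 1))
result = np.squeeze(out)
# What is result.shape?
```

(13,)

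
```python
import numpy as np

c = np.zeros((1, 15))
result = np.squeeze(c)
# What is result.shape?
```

(15,)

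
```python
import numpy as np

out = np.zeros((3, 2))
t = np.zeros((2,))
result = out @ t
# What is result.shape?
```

(3,)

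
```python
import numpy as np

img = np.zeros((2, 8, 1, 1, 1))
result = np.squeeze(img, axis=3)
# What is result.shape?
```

(2, 8, 1, 1)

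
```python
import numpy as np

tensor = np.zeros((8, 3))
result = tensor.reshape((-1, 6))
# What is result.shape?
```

(4, 6)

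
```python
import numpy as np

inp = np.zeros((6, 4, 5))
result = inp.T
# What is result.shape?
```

(5, 4, 6)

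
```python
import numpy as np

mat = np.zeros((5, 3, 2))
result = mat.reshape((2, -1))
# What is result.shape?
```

(2, 15)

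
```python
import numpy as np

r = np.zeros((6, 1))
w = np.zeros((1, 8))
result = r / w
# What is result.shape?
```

(6, 8)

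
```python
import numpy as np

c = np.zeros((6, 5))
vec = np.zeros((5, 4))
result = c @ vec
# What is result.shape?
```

(6, 4)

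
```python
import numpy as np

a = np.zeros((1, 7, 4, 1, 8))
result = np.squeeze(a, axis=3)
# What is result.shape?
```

(1, 7, 4, 8)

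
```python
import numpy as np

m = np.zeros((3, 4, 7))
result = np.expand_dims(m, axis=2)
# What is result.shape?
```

(3, 4, 1, 7)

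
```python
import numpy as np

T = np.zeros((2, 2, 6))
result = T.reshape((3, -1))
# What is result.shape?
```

(3, 8)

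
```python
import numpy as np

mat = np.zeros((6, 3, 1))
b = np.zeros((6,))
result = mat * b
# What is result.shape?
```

(6, 3, 6)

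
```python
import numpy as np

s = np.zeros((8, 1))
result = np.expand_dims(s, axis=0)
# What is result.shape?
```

(1, 8, 1)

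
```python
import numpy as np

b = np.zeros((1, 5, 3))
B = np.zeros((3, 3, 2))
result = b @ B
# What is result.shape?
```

(3, 5, 2)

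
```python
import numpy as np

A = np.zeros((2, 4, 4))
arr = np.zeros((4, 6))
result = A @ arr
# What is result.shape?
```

(2, 4, 6)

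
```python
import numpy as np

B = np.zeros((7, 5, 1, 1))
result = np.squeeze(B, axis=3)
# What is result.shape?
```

(7, 5, 1)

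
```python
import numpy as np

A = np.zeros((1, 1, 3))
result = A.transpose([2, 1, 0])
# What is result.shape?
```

(3, 1, 1)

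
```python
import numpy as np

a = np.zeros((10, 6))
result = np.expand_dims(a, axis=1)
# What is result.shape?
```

(10, 1, 6)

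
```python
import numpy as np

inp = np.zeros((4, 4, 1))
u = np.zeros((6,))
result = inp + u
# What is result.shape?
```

(4, 4, 6)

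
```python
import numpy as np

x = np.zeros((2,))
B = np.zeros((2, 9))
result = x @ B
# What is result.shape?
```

(9,)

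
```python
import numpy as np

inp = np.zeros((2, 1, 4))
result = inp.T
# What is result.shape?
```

(4, 1, 2)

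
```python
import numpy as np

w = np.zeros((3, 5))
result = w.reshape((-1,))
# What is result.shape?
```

(15,)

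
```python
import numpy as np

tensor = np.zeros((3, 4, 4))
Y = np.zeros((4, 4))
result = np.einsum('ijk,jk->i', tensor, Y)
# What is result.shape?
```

(3,)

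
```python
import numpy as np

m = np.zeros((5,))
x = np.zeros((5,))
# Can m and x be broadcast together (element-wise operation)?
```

Yes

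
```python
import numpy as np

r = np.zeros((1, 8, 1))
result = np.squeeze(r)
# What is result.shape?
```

(8,)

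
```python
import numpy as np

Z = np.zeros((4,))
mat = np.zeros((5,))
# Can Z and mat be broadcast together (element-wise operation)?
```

No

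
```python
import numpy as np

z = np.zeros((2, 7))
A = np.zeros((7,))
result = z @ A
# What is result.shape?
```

(2,)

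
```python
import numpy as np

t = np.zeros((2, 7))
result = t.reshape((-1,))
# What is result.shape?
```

(14,)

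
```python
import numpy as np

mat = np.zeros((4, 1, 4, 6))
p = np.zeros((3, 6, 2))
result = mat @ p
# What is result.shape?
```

(4, 3, 4, 2)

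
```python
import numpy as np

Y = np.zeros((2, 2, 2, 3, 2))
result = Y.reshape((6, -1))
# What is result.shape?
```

(6, 8)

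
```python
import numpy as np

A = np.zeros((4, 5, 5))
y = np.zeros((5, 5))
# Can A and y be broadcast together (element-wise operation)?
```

Yes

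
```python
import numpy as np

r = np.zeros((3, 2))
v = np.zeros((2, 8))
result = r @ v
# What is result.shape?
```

(3, 8)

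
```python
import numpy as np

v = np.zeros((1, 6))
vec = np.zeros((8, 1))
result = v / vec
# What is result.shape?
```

(8, 6)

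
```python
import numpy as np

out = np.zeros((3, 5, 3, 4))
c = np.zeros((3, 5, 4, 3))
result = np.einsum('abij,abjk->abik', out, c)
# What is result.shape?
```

(3, 5, 3, 3)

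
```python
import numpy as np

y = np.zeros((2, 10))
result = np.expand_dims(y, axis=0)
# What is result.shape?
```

(1, 2, 10)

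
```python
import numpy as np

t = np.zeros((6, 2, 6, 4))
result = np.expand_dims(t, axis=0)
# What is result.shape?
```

(1, 6, 2, 6, 4)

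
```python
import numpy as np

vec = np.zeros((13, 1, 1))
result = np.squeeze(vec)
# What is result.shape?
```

(13,)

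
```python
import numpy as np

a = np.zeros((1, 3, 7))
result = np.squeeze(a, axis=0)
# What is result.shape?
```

(3, 7)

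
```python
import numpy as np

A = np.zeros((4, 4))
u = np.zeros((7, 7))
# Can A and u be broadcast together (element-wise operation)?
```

No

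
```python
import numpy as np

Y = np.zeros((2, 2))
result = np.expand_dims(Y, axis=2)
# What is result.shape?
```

(2, 2, 1)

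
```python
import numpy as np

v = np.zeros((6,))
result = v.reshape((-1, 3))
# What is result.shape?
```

(2, 3)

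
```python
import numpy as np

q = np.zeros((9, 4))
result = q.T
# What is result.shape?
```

(4, 9)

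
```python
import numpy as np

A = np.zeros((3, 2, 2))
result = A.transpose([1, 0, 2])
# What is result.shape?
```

(2, 3, 2)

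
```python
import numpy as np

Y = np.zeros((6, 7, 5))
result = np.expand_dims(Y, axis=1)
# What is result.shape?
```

(6, 1, 7, 5)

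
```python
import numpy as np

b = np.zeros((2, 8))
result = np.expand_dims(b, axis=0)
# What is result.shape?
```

(1, 2, 8)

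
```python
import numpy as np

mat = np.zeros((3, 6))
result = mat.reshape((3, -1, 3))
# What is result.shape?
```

(3, 2, 3)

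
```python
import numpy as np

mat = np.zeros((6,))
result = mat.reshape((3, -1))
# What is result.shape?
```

(3, 2)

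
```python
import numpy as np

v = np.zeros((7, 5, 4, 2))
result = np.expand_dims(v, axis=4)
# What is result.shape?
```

(7, 5, 4, 2, 1)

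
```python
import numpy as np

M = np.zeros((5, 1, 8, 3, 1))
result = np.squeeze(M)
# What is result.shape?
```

(5, 8, 3)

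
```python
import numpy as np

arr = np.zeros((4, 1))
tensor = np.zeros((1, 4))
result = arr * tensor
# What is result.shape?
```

(4, 4)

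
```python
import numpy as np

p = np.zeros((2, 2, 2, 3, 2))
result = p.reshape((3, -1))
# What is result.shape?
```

(3, 16)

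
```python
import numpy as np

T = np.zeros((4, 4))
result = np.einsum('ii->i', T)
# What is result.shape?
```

(4,)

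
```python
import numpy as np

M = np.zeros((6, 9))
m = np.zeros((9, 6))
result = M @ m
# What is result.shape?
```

(6, 6)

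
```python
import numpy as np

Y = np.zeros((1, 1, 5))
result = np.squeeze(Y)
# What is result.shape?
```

(5,)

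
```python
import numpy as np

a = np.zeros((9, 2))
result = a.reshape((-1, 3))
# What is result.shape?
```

(6, 3)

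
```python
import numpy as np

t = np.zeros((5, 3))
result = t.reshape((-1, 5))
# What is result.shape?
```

(3, 5)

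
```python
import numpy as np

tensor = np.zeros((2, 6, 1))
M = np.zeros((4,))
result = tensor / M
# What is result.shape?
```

(2, 6, 4)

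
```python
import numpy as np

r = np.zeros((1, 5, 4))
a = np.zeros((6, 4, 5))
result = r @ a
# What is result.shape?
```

(6, 5, 5)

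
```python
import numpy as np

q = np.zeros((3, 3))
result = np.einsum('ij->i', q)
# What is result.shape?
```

(3,)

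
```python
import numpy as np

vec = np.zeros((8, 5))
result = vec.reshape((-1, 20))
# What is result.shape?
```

(2, 20)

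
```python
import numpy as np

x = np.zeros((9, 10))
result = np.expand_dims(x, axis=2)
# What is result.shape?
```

(9, 10, 1)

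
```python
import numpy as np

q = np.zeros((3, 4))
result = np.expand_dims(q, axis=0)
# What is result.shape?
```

(1, 3, 4)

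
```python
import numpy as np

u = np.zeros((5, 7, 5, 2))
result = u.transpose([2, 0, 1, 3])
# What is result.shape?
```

(5, 5, 7, 2)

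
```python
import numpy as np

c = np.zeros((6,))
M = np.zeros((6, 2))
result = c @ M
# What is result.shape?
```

(2,)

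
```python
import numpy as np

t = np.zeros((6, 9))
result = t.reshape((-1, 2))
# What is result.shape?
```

(27, 2)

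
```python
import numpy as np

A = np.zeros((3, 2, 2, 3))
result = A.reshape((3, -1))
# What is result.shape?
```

(3, 12)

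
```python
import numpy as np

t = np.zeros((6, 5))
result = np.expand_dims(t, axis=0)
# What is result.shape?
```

(1, 6, 5)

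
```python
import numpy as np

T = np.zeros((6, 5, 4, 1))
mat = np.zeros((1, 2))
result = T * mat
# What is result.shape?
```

(6, 5, 4, 2)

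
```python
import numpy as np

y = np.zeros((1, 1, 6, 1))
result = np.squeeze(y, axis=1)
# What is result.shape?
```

(1, 6, 1)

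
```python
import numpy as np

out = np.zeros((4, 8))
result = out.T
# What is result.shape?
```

(8, 4)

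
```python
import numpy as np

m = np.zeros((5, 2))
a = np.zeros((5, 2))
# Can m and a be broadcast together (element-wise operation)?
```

Yes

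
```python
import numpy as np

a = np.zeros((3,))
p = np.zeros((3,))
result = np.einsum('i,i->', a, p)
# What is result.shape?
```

()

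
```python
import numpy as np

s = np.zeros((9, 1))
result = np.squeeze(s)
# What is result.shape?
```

(9,)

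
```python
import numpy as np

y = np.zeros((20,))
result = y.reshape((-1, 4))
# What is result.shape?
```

(5, 4)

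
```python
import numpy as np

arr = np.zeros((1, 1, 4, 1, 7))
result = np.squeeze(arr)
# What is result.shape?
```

(4, 7)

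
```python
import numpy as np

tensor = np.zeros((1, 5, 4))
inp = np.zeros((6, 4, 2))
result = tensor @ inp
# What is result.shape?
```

(6, 5, 2)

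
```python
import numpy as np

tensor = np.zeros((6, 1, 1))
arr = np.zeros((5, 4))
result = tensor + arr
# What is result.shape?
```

(6, 5, 4)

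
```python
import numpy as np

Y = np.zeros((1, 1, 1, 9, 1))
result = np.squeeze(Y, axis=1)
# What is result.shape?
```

(1, 1, 9, 1)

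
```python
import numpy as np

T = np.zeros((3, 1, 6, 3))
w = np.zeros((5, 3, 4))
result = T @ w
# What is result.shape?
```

(3, 5, 6, 4)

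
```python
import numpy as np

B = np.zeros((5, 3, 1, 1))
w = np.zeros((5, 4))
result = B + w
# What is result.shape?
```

(5, 3, 5, 4)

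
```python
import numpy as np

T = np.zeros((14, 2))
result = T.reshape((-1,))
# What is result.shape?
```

(28,)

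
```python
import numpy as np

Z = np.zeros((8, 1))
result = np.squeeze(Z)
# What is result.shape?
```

(8,)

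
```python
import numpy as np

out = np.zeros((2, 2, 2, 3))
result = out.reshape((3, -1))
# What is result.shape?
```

(3, 8)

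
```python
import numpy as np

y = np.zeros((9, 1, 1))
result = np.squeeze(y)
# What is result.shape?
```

(9,)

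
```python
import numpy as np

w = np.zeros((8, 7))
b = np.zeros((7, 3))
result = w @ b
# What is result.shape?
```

(8, 3)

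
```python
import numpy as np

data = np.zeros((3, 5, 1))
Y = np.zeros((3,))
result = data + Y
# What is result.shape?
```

(3, 5, 3)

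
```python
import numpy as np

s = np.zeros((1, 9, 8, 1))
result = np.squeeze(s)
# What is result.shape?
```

(9, 8)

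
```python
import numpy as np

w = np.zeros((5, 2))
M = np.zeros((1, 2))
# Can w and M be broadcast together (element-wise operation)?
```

Yes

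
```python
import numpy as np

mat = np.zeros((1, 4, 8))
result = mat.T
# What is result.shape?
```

(8, 4, 1)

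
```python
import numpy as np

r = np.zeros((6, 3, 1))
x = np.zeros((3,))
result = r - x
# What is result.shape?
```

(6, 3, 3)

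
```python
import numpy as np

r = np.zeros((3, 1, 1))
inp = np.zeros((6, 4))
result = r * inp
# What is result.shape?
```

(3, 6, 4)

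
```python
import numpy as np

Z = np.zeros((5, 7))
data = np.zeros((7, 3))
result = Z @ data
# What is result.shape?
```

(5, 3)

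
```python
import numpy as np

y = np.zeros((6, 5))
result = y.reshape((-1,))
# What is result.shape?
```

(30,)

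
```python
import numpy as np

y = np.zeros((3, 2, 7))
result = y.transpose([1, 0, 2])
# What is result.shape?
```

(2, 3, 7)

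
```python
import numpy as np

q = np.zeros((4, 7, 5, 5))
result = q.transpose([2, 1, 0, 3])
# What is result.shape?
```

(5, 7, 4, 5)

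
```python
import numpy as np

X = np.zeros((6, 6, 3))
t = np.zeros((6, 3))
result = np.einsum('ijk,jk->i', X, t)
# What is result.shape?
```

(6,)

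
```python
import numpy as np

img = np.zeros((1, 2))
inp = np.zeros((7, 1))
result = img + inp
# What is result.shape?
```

(7, 2)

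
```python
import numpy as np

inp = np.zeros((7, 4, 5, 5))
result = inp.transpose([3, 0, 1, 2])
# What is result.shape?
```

(5, 7, 4, 5)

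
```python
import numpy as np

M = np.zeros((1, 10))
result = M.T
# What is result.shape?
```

(10, 1)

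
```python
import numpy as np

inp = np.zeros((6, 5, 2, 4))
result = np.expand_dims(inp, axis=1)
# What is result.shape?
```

(6, 1, 5, 2, 4)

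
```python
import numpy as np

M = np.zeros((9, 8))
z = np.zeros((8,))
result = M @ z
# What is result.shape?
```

(9,)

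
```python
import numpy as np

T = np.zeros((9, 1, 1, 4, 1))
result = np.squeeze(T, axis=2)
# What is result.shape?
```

(9, 1, 4, 1)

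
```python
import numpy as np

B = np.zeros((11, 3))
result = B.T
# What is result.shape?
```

(3, 11)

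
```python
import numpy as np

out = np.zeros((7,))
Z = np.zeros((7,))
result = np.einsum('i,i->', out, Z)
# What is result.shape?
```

()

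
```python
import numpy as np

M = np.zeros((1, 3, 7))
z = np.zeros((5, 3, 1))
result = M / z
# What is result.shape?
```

(5, 3, 7)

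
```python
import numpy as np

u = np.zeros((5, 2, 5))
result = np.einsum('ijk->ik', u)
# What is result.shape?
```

(5, 5)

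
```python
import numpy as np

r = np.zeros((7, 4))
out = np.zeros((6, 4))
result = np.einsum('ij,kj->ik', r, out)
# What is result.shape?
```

(7, 6)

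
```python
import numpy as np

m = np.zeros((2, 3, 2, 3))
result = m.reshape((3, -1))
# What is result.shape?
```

(3, 12)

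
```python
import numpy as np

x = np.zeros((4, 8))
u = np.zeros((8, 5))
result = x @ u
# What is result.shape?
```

(4, 5)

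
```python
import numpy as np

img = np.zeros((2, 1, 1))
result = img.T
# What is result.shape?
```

(1, 1, 2)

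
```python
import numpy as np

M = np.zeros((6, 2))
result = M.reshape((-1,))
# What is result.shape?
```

(12,)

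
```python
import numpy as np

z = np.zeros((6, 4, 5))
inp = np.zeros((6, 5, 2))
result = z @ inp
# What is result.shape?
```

(6, 4, 2)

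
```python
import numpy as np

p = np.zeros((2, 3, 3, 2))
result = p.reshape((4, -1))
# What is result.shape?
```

(4, 9)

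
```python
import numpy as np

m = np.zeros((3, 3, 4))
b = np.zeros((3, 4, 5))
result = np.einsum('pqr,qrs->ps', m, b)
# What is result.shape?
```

(3, 5)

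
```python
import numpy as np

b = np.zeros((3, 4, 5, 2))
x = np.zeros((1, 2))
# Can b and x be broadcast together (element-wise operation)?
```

Yes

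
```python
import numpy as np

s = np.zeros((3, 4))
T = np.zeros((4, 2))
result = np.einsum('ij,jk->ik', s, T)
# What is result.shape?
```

(3, 2)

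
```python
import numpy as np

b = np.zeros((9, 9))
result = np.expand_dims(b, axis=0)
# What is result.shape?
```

(1, 9, 9)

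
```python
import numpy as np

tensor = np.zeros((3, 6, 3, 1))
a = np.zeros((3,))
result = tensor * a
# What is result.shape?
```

(3, 6, 3, 3)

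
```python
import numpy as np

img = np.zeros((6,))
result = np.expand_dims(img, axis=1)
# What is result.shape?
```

(6, 1)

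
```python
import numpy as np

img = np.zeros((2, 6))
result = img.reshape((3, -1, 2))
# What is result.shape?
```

(3, 2, 2)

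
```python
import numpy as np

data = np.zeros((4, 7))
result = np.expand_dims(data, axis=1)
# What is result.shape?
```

(4, 1, 7)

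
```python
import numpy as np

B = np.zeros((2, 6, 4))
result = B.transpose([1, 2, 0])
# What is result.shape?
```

(6, 4, 2)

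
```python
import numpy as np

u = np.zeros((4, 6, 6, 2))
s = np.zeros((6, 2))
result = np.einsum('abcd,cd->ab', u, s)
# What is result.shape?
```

(4, 6)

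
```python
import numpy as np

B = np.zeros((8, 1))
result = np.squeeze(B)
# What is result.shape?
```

(8,)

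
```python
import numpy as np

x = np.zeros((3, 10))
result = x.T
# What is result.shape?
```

(10, 3)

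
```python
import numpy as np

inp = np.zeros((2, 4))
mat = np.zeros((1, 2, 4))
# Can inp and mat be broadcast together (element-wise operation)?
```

Yes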